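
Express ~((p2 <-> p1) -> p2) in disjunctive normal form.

~p2 & ~p1

~((p2 <-> p1) -> p2)
⇔ ~(~(p2 <-> p1) | p2)
⇔ ~(~((p2 -> p1) & (p1 -> p2)) | p2)
⇔ ~(~((~p2 | p1) & (p1 -> p2)) | p2)
⇔ ~(~((~p2 | p1) & (~p1 | p2)) | p2)
⇔ ~~((~p2 | p1) & (~p1 | p2)) & ~p2
⇔ (~p2 | p1) & (~p1 | p2) & ~p2
⇔ (~p2 & ~p1 & ~p2) | (~p2 & p2 & ~p2) | (p1 & ~p1 & ~p2) | (p1 & p2 & ~p2)
⇔ ~p2 & ~p1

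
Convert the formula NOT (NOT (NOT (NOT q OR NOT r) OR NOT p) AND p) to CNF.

(q OR NOT p) AND (r OR NOT p)

NOT (NOT (NOT (NOT q OR NOT r) OR NOT p) AND p)
≡ NOT NOT (NOT (NOT q OR NOT r) OR NOT p) OR NOT p
≡ NOT (NOT q OR NOT r) OR NOT p OR NOT p
≡ (NOT NOT q AND NOT NOT r) OR NOT p OR NOT p
≡ (q AND NOT NOT r) OR NOT p OR NOT p
≡ (q AND r) OR NOT p OR NOT p
≡ (q OR NOT p OR NOT p) AND (r OR NOT p OR NOT p)
≡ (q OR NOT p) AND (r OR NOT p)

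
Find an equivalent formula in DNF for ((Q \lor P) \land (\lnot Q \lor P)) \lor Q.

P \lor Q

((Q \lor P) \land (\lnot Q \lor P)) \lor Q
= (Q \land \lnot Q) \lor (Q \land P) \lor (P \land \lnot Q) \lor (P \land P) \lor Q   [distribute \land over \lor]
= P \lor Q   [simplify]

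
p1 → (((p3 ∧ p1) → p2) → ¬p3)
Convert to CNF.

¬p1 ∨ ¬p2 ∨ ¬p3

p1 → (((p3 ∧ p1) → p2) → ¬p3)
⇔ ¬p1 ∨ (((p3 ∧ p1) → p2) → ¬p3)   — eliminate →
⇔ ¬p1 ∨ ¬((p3 ∧ p1) → p2) ∨ ¬p3   — eliminate →
⇔ ¬p1 ∨ ¬(¬(p3 ∧ p1) ∨ p2) ∨ ¬p3   — eliminate →
⇔ ¬p1 ∨ (¬¬(p3 ∧ p1) ∧ ¬p2) ∨ ¬p3   — De Morgan
⇔ ¬p1 ∨ (p3 ∧ p1 ∧ ¬p2) ∨ ¬p3   — double negation
⇔ (¬p1 ∨ p3 ∨ ¬p3) ∧ (¬p1 ∨ p1 ∨ ¬p3) ∧ (¬p1 ∨ ¬p2 ∨ ¬p3)   — distribute ∨ over ∧
⇔ ¬p1 ∨ ¬p2 ∨ ¬p3   — simplify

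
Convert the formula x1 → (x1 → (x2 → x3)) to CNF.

¬x1 ∨ ¬x2 ∨ x3

x1 → (x1 → (x2 → x3))
⇔ ¬x1 ∨ (x1 → (x2 → x3))   (eliminate →)
⇔ ¬x1 ∨ ¬x1 ∨ (x2 → x3)   (eliminate →)
⇔ ¬x1 ∨ ¬x1 ∨ ¬x2 ∨ x3   (eliminate →)
⇔ ¬x1 ∨ ¬x2 ∨ x3   (simplify)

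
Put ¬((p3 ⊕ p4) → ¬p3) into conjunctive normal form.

¬((p3 ⊕ p4) → ¬p3)
⇔ ¬(¬(p3 ⊕ p4) ∨ ¬p3)
⇔ ¬(¬((p3 ∨ p4) ∧ ¬(p3 ∧ p4)) ∨ ¬p3)
⇔ ¬¬((p3 ∨ p4) ∧ ¬(p3 ∧ p4)) ∧ ¬¬p3
⇔ (p3 ∨ p4) ∧ ¬(p3 ∧ p4) ∧ ¬¬p3
⇔ (p3 ∨ p4) ∧ (¬p3 ∨ ¬p4) ∧ ¬¬p3
⇔ (p3 ∨ p4) ∧ (¬p3 ∨ ¬p4) ∧ p3
⇔ (¬p3 ∨ ¬p4) ∧ p3

(¬p3 ∨ ¬p4) ∧ p3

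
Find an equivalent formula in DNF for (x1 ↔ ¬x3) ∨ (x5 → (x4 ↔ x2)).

(x1 ↔ ¬x3) ∨ (x5 → (x4 ↔ x2))
≡ ((x1 → ¬x3) ∧ (¬x3 → x1)) ∨ (x5 → (x4 ↔ x2))   [eliminate ↔]
≡ ((¬x1 ∨ ¬x3) ∧ (¬x3 → x1)) ∨ (x5 → (x4 ↔ x2))   [eliminate →]
≡ ((¬x1 ∨ ¬x3) ∧ (¬¬x3 ∨ x1)) ∨ (x5 → (x4 ↔ x2))   [eliminate →]
≡ ((¬x1 ∨ ¬x3) ∧ (¬¬x3 ∨ x1)) ∨ ¬x5 ∨ (x4 ↔ x2)   [eliminate →]
≡ ((¬x1 ∨ ¬x3) ∧ (¬¬x3 ∨ x1)) ∨ ¬x5 ∨ ((x4 → x2) ∧ (x2 → x4))   [eliminate ↔]
≡ ((¬x1 ∨ ¬x3) ∧ (¬¬x3 ∨ x1)) ∨ ¬x5 ∨ ((¬x4 ∨ x2) ∧ (x2 → x4))   [eliminate →]
≡ ((¬x1 ∨ ¬x3) ∧ (¬¬x3 ∨ x1)) ∨ ¬x5 ∨ ((¬x4 ∨ x2) ∧ (¬x2 ∨ x4))   [eliminate →]
≡ ((¬x1 ∨ ¬x3) ∧ (x3 ∨ x1)) ∨ ¬x5 ∨ ((¬x4 ∨ x2) ∧ (¬x2 ∨ x4))   [double negation]
≡ (¬x1 ∧ x3) ∨ (¬x1 ∧ x1) ∨ (¬x3 ∧ x3) ∨ (¬x3 ∧ x1) ∨ ¬x5 ∨ (¬x4 ∧ ¬x2) ∨ (¬x4 ∧ x4) ∨ (x2 ∧ ¬x2) ∨ (x2 ∧ x4)   [distribute ∧ over ∨]
≡ (¬x1 ∧ x3) ∨ (¬x3 ∧ x1) ∨ ¬x5 ∨ (¬x4 ∧ ¬x2) ∨ (x2 ∧ x4)   [simplify]

(¬x1 ∧ x3) ∨ (¬x3 ∧ x1) ∨ ¬x5 ∨ (¬x4 ∧ ¬x2) ∨ (x2 ∧ x4)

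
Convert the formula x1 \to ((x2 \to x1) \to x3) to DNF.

x1 \to ((x2 \to x1) \to x3)
= \lnot x1 \lor ((x2 \to x1) \to x3)   [eliminate \to]
= \lnot x1 \lor \lnot (x2 \to x1) \lor x3   [eliminate \to]
= \lnot x1 \lor \lnot (\lnot x2 \lor x1) \lor x3   [eliminate \to]
= \lnot x1 \lor (\lnot \lnot x2 \land \lnot x1) \lor x3   [De Morgan]
= \lnot x1 \lor (x2 \land \lnot x1) \lor x3   [double negation]
= \lnot x1 \lor x3   [simplify]

\lnot x1 \lor x3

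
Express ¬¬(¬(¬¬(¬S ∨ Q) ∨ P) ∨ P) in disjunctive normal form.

¬¬(¬(¬¬(¬S ∨ Q) ∨ P) ∨ P)
= ¬(¬¬(¬S ∨ Q) ∨ P) ∨ P   [double negation]
= (¬¬¬(¬S ∨ Q) ∧ ¬P) ∨ P   [De Morgan]
= (¬(¬S ∨ Q) ∧ ¬P) ∨ P   [double negation]
= (¬¬S ∧ ¬Q ∧ ¬P) ∨ P   [De Morgan]
= (S ∧ ¬Q ∧ ¬P) ∨ P   [double negation]

(S ∧ ¬Q ∧ ¬P) ∨ P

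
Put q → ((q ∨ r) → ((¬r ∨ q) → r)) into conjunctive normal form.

q → ((q ∨ r) → ((¬r ∨ q) → r))
≡ ¬q ∨ ((q ∨ r) → ((¬r ∨ q) → r))   — eliminate →
≡ ¬q ∨ ¬(q ∨ r) ∨ ((¬r ∨ q) → r)   — eliminate →
≡ ¬q ∨ ¬(q ∨ r) ∨ ¬(¬r ∨ q) ∨ r   — eliminate →
≡ ¬q ∨ (¬q ∧ ¬r) ∨ ¬(¬r ∨ q) ∨ r   — De Morgan
≡ ¬q ∨ (¬q ∧ ¬r) ∨ (¬¬r ∧ ¬q) ∨ r   — De Morgan
≡ ¬q ∨ (¬q ∧ ¬r) ∨ (r ∧ ¬q) ∨ r   — double negation
≡ (¬q ∨ ¬q ∨ r ∨ r) ∧ (¬q ∨ ¬q ∨ ¬q ∨ r) ∧ (¬q ∨ ¬r ∨ r ∨ r) ∧ (¬q ∨ ¬r ∨ ¬q ∨ r)   — distribute ∨ over ∧
≡ ¬q ∨ r   — simplify

¬q ∨ r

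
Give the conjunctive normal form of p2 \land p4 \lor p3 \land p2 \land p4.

p2 \land p4 \lor p3 \land p2 \land p4
≡ (p2 \lor p3) \land (p2 \lor p2) \land (p2 \lor p4) \land (p4 \lor p3) \land (p4 \lor p2) \land (p4 \lor p4)   (distribute \lor over \land)
≡ p2 \land p4   (simplify)

p2 \land p4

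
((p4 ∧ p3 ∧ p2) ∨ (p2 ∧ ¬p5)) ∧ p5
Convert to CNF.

((p4 ∧ p3 ∧ p2) ∨ (p2 ∧ ¬p5)) ∧ p5
⇔ (p4 ∨ p2) ∧ (p4 ∨ ¬p5) ∧ (p3 ∨ p2) ∧ (p3 ∨ ¬p5) ∧ (p2 ∨ p2) ∧ (p2 ∨ ¬p5) ∧ p5   [distribute ∨ over ∧]
⇔ (p4 ∨ ¬p5) ∧ (p3 ∨ ¬p5) ∧ p2 ∧ p5   [simplify]

(p4 ∨ ¬p5) ∧ (p3 ∨ ¬p5) ∧ p2 ∧ p5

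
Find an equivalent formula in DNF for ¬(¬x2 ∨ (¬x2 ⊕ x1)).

¬(¬x2 ∨ (¬x2 ⊕ x1))
= ¬(¬x2 ∨ (¬x2 ∧ ¬x1) ∨ (¬¬x2 ∧ x1))   [expand ⊕]
= ¬¬x2 ∧ ¬(¬x2 ∧ ¬x1) ∧ ¬(¬¬x2 ∧ x1)   [De Morgan]
= x2 ∧ ¬(¬x2 ∧ ¬x1) ∧ ¬(¬¬x2 ∧ x1)   [double negation]
= x2 ∧ (¬¬x2 ∨ ¬¬x1) ∧ ¬(¬¬x2 ∧ x1)   [De Morgan]
= x2 ∧ (x2 ∨ ¬¬x1) ∧ ¬(¬¬x2 ∧ x1)   [double negation]
= x2 ∧ (x2 ∨ x1) ∧ ¬(¬¬x2 ∧ x1)   [double negation]
= x2 ∧ (x2 ∨ x1) ∧ (¬¬¬x2 ∨ ¬x1)   [De Morgan]
= x2 ∧ (x2 ∨ x1) ∧ (¬x2 ∨ ¬x1)   [double negation]
= (x2 ∧ x2 ∧ ¬x2) ∨ (x2 ∧ x2 ∧ ¬x1) ∨ (x2 ∧ x1 ∧ ¬x2) ∨ (x2 ∧ x1 ∧ ¬x1)   [distribute ∧ over ∨]
= x2 ∧ ¬x1   [simplify]

x2 ∧ ¬x1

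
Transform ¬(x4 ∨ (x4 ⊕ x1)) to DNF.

¬x4 ∧ ¬x1

¬(x4 ∨ (x4 ⊕ x1))
⇔ ¬(x4 ∨ x4 ∧ ¬x1 ∨ ¬x4 ∧ x1)   [expand ⊕]
⇔ ¬x4 ∧ ¬(x4 ∧ ¬x1) ∧ ¬(¬x4 ∧ x1)   [De Morgan]
⇔ ¬x4 ∧ (¬x4 ∨ ¬¬x1) ∧ ¬(¬x4 ∧ x1)   [De Morgan]
⇔ ¬x4 ∧ (¬x4 ∨ x1) ∧ ¬(¬x4 ∧ x1)   [double negation]
⇔ ¬x4 ∧ (¬x4 ∨ x1) ∧ (¬¬x4 ∨ ¬x1)   [De Morgan]
⇔ ¬x4 ∧ (¬x4 ∨ x1) ∧ (x4 ∨ ¬x1)   [double negation]
⇔ ¬x4 ∧ ¬x4 ∧ x4 ∨ ¬x4 ∧ ¬x4 ∧ ¬x1 ∨ ¬x4 ∧ x1 ∧ x4 ∨ ¬x4 ∧ x1 ∧ ¬x1   [distribute ∧ over ∨]
⇔ ¬x4 ∧ ¬x1   [simplify]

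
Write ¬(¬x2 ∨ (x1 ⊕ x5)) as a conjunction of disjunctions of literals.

x2 ∧ (¬x1 ∨ x5) ∧ (¬x5 ∨ x1)

¬(¬x2 ∨ (x1 ⊕ x5))
⇔ ¬(¬x2 ∨ ((x1 ∨ x5) ∧ ¬(x1 ∧ x5)))   [expand ⊕]
⇔ ¬¬x2 ∧ ¬((x1 ∨ x5) ∧ ¬(x1 ∧ x5))   [De Morgan]
⇔ x2 ∧ ¬((x1 ∨ x5) ∧ ¬(x1 ∧ x5))   [double negation]
⇔ x2 ∧ (¬(x1 ∨ x5) ∨ ¬¬(x1 ∧ x5))   [De Morgan]
⇔ x2 ∧ ((¬x1 ∧ ¬x5) ∨ ¬¬(x1 ∧ x5))   [De Morgan]
⇔ x2 ∧ ((¬x1 ∧ ¬x5) ∨ (x1 ∧ x5))   [double negation]
⇔ x2 ∧ (¬x1 ∨ x1) ∧ (¬x1 ∨ x5) ∧ (¬x5 ∨ x1) ∧ (¬x5 ∨ x5)   [distribute ∨ over ∧]
⇔ x2 ∧ (¬x1 ∨ x5) ∧ (¬x5 ∨ x1)   [simplify]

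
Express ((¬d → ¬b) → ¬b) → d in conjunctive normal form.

(d ∨ ¬b) ∧ (b ∨ d)

((¬d → ¬b) → ¬b) → d
≡ ¬((¬d → ¬b) → ¬b) ∨ d   [eliminate →]
≡ ¬(¬(¬d → ¬b) ∨ ¬b) ∨ d   [eliminate →]
≡ ¬(¬(¬¬d ∨ ¬b) ∨ ¬b) ∨ d   [eliminate →]
≡ (¬¬(¬¬d ∨ ¬b) ∧ ¬¬b) ∨ d   [De Morgan]
≡ ((¬¬d ∨ ¬b) ∧ ¬¬b) ∨ d   [double negation]
≡ ((d ∨ ¬b) ∧ ¬¬b) ∨ d   [double negation]
≡ ((d ∨ ¬b) ∧ b) ∨ d   [double negation]
≡ (d ∨ ¬b ∨ d) ∧ (b ∨ d)   [distribute ∨ over ∧]
≡ (d ∨ ¬b) ∧ (b ∨ d)   [simplify]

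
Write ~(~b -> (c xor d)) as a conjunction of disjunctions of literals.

~(~b -> (c xor d))
⇔ ~(~~b | (c xor d))   — eliminate ->
⇔ ~(~~b | ((c | d) & ~(c & d)))   — expand xor
⇔ ~~~b & ~((c | d) & ~(c & d))   — De Morgan
⇔ ~b & ~((c | d) & ~(c & d))   — double negation
⇔ ~b & (~(c | d) | ~~(c & d))   — De Morgan
⇔ ~b & ((~c & ~d) | ~~(c & d))   — De Morgan
⇔ ~b & ((~c & ~d) | (c & d))   — double negation
⇔ ~b & (~c | c) & (~c | d) & (~d | c) & (~d | d)   — distribute | over &
⇔ ~b & (~c | d) & (~d | c)   — simplify

~b & (~c | d) & (~d | c)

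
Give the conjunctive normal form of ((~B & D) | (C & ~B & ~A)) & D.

~B & D

((~B & D) | (C & ~B & ~A)) & D
⇔ (~B | C) & (~B | ~B) & (~B | ~A) & (D | C) & (D | ~B) & (D | ~A) & D   [distribute | over &]
⇔ ~B & D   [simplify]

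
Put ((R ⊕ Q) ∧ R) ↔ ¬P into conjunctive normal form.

((R ⊕ Q) ∧ R) ↔ ¬P
≡ (((R ⊕ Q) ∧ R) → ¬P) ∧ (¬P → ((R ⊕ Q) ∧ R))   [eliminate ↔]
≡ (¬((R ⊕ Q) ∧ R) ∨ ¬P) ∧ (¬P → ((R ⊕ Q) ∧ R))   [eliminate →]
≡ (¬((R ∨ Q) ∧ ¬(R ∧ Q) ∧ R) ∨ ¬P) ∧ (¬P → ((R ⊕ Q) ∧ R))   [expand ⊕]
≡ (¬((R ∨ Q) ∧ ¬(R ∧ Q) ∧ R) ∨ ¬P) ∧ (¬¬P ∨ ((R ⊕ Q) ∧ R))   [eliminate →]
≡ (¬((R ∨ Q) ∧ ¬(R ∧ Q) ∧ R) ∨ ¬P) ∧ (¬¬P ∨ ((R ∨ Q) ∧ ¬(R ∧ Q) ∧ R))   [expand ⊕]
≡ (¬(R ∨ Q) ∨ ¬¬(R ∧ Q) ∨ ¬R ∨ ¬P) ∧ (¬¬P ∨ ((R ∨ Q) ∧ ¬(R ∧ Q) ∧ R))   [De Morgan]
≡ ((¬R ∧ ¬Q) ∨ ¬¬(R ∧ Q) ∨ ¬R ∨ ¬P) ∧ (¬¬P ∨ ((R ∨ Q) ∧ ¬(R ∧ Q) ∧ R))   [De Morgan]
≡ ((¬R ∧ ¬Q) ∨ (R ∧ Q) ∨ ¬R ∨ ¬P) ∧ (¬¬P ∨ ((R ∨ Q) ∧ ¬(R ∧ Q) ∧ R))   [double negation]
≡ ((¬R ∧ ¬Q) ∨ (R ∧ Q) ∨ ¬R ∨ ¬P) ∧ (P ∨ ((R ∨ Q) ∧ ¬(R ∧ Q) ∧ R))   [double negation]
≡ ((¬R ∧ ¬Q) ∨ (R ∧ Q) ∨ ¬R ∨ ¬P) ∧ (P ∨ ((R ∨ Q) ∧ (¬R ∨ ¬Q) ∧ R))   [De Morgan]
≡ (¬R ∨ R ∨ ¬R ∨ ¬P) ∧ (¬R ∨ Q ∨ ¬R ∨ ¬P) ∧ (¬Q ∨ R ∨ ¬R ∨ ¬P) ∧ (¬Q ∨ Q ∨ ¬R ∨ ¬P) ∧ (P ∨ R ∨ Q) ∧ (P ∨ ¬R ∨ ¬Q) ∧ (P ∨ R)   [distribute ∨ over ∧]
≡ (¬R ∨ Q ∨ ¬P) ∧ (P ∨ ¬R ∨ ¬Q) ∧ (P ∨ R)   [simplify]

(¬R ∨ Q ∨ ¬P) ∧ (P ∨ ¬R ∨ ¬Q) ∧ (P ∨ R)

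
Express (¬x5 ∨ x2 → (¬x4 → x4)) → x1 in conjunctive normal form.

(¬x5 ∨ x2 → (¬x4 → x4)) → x1
≡ ¬(¬x5 ∨ x2 → (¬x4 → x4)) ∨ x1   — eliminate →
≡ ¬(¬(¬x5 ∨ x2) ∨ (¬x4 → x4)) ∨ x1   — eliminate →
≡ ¬(¬(¬x5 ∨ x2) ∨ ¬¬x4 ∨ x4) ∨ x1   — eliminate →
≡ ¬¬(¬x5 ∨ x2) ∧ ¬¬¬x4 ∧ ¬x4 ∨ x1   — De Morgan
≡ (¬x5 ∨ x2) ∧ ¬¬¬x4 ∧ ¬x4 ∨ x1   — double negation
≡ (¬x5 ∨ x2) ∧ ¬x4 ∧ ¬x4 ∨ x1   — double negation
≡ (¬x5 ∨ x2 ∨ x1) ∧ (¬x4 ∨ x1) ∧ (¬x4 ∨ x1)   — distribute ∨ over ∧
≡ (¬x5 ∨ x2 ∨ x1) ∧ (¬x4 ∨ x1)   — simplify

(¬x5 ∨ x2 ∨ x1) ∧ (¬x4 ∨ x1)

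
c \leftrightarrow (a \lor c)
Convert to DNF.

(\lnot c \land \lnot a) \lor c

c \leftrightarrow (a \lor c)
≡ (c \to (a \lor c)) \land ((a \lor c) \to c)
≡ (\lnot c \lor a \lor c) \land ((a \lor c) \to c)
≡ (\lnot c \lor a \lor c) \land (\lnot (a \lor c) \lor c)
≡ (\lnot c \lor a \lor c) \land ((\lnot a \land \lnot c) \lor c)
≡ (\lnot c \land \lnot a \land \lnot c) \lor (\lnot c \land c) \lor (a \land \lnot a \land \lnot c) \lor (a \land c) \lor (c \land \lnot a \land \lnot c) \lor (c \land c)
≡ (\lnot c \land \lnot a) \lor c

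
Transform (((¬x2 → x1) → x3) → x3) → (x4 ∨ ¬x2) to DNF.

x4 ∨ ¬x2

(((¬x2 → x1) → x3) → x3) → (x4 ∨ ¬x2)
= ¬(((¬x2 → x1) → x3) → x3) ∨ x4 ∨ ¬x2   — eliminate →
= ¬(¬((¬x2 → x1) → x3) ∨ x3) ∨ x4 ∨ ¬x2   — eliminate →
= ¬(¬(¬(¬x2 → x1) ∨ x3) ∨ x3) ∨ x4 ∨ ¬x2   — eliminate →
= ¬(¬(¬(¬¬x2 ∨ x1) ∨ x3) ∨ x3) ∨ x4 ∨ ¬x2   — eliminate →
= (¬¬(¬(¬¬x2 ∨ x1) ∨ x3) ∧ ¬x3) ∨ x4 ∨ ¬x2   — De Morgan
= ((¬(¬¬x2 ∨ x1) ∨ x3) ∧ ¬x3) ∨ x4 ∨ ¬x2   — double negation
= (((¬¬¬x2 ∧ ¬x1) ∨ x3) ∧ ¬x3) ∨ x4 ∨ ¬x2   — De Morgan
= (((¬x2 ∧ ¬x1) ∨ x3) ∧ ¬x3) ∨ x4 ∨ ¬x2   — double negation
= (¬x2 ∧ ¬x1 ∧ ¬x3) ∨ (x3 ∧ ¬x3) ∨ x4 ∨ ¬x2   — distribute ∧ over ∨
= x4 ∨ ¬x2   — simplify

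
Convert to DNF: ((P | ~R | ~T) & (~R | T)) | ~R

(P & T) | ~R

((P | ~R | ~T) & (~R | T)) | ~R
≡ (P & ~R) | (P & T) | (~R & ~R) | (~R & T) | (~T & ~R) | (~T & T) | ~R   [distribute & over |]
≡ (P & T) | ~R   [simplify]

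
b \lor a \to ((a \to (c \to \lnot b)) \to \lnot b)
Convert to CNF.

b \lor a \to ((a \to (c \to \lnot b)) \to \lnot b)
≡ \lnot (b \lor a) \lor ((a \to (c \to \lnot b)) \to \lnot b)
≡ \lnot (b \lor a) \lor \lnot (a \to (c \to \lnot b)) \lor \lnot b
≡ \lnot (b \lor a) \lor \lnot (\lnot a \lor (c \to \lnot b)) \lor \lnot b
≡ \lnot (b \lor a) \lor \lnot (\lnot a \lor \lnot c \lor \lnot b) \lor \lnot b
≡ \lnot b \land \lnot a \lor \lnot (\lnot a \lor \lnot c \lor \lnot b) \lor \lnot b
≡ \lnot b \land \lnot a \lor \lnot \lnot a \land \lnot \lnot c \land \lnot \lnot b \lor \lnot b
≡ \lnot b \land \lnot a \lor a \land \lnot \lnot c \land \lnot \lnot b \lor \lnot b
≡ \lnot b \land \lnot a \lor a \land c \land \lnot \lnot b \lor \lnot b
≡ \lnot b \land \lnot a \lor a \land c \land b \lor \lnot b
≡ (\lnot b \lor a \lor \lnot b) \land (\lnot b \lor c \lor \lnot b) \land (\lnot b \lor b \lor \lnot b) \land (\lnot a \lor a \lor \lnot b) \land (\lnot a \lor c \lor \lnot b) \land (\lnot a \lor b \lor \lnot b)
≡ (\lnot b \lor a) \land (\lnot b \lor c)

(\lnot b \lor a) \land (\lnot b \lor c)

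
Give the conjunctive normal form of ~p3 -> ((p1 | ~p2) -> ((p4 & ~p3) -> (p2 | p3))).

p3 | p2 | ~p4

~p3 -> ((p1 | ~p2) -> ((p4 & ~p3) -> (p2 | p3)))
≡ ~~p3 | ((p1 | ~p2) -> ((p4 & ~p3) -> (p2 | p3)))   — eliminate ->
≡ ~~p3 | ~(p1 | ~p2) | ((p4 & ~p3) -> (p2 | p3))   — eliminate ->
≡ ~~p3 | ~(p1 | ~p2) | ~(p4 & ~p3) | p2 | p3   — eliminate ->
≡ p3 | ~(p1 | ~p2) | ~(p4 & ~p3) | p2 | p3   — double negation
≡ p3 | (~p1 & ~~p2) | ~(p4 & ~p3) | p2 | p3   — De Morgan
≡ p3 | (~p1 & p2) | ~(p4 & ~p3) | p2 | p3   — double negation
≡ p3 | (~p1 & p2) | ~p4 | ~~p3 | p2 | p3   — De Morgan
≡ p3 | (~p1 & p2) | ~p4 | p3 | p2 | p3   — double negation
≡ (p3 | ~p1 | ~p4 | p3 | p2 | p3) & (p3 | p2 | ~p4 | p3 | p2 | p3)   — distribute | over &
≡ p3 | p2 | ~p4   — simplify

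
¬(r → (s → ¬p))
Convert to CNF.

r ∧ s ∧ p

¬(r → (s → ¬p))
⇔ ¬(¬r ∨ (s → ¬p))   (eliminate →)
⇔ ¬(¬r ∨ ¬s ∨ ¬p)   (eliminate →)
⇔ ¬¬r ∧ ¬¬s ∧ ¬¬p   (De Morgan)
⇔ r ∧ ¬¬s ∧ ¬¬p   (double negation)
⇔ r ∧ s ∧ ¬¬p   (double negation)
⇔ r ∧ s ∧ p   (double negation)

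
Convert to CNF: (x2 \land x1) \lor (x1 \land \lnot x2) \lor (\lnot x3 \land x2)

(x2 \land x1) \lor (x1 \land \lnot x2) \lor (\lnot x3 \land x2)
≡ (x2 \lor x1 \lor \lnot x3) \land (x2 \lor x1 \lor x2) \land (x2 \lor \lnot x2 \lor \lnot x3) \land (x2 \lor \lnot x2 \lor x2) \land (x1 \lor x1 \lor \lnot x3) \land (x1 \lor x1 \lor x2) \land (x1 \lor \lnot x2 \lor \lnot x3) \land (x1 \lor \lnot x2 \lor x2)   — distribute \lor over \land
≡ (x2 \lor x1) \land (x1 \lor \lnot x3)   — simplify

(x2 \lor x1) \land (x1 \lor \lnot x3)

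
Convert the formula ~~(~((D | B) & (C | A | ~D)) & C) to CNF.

(~D | ~C) & (~D | ~A) & (~B | ~C) & (~B | ~A) & (~B | D) & C

~~(~((D | B) & (C | A | ~D)) & C)
≡ ~((D | B) & (C | A | ~D)) & C   — double negation
≡ (~(D | B) | ~(C | A | ~D)) & C   — De Morgan
≡ ((~D & ~B) | ~(C | A | ~D)) & C   — De Morgan
≡ ((~D & ~B) | (~C & ~A & ~~D)) & C   — De Morgan
≡ ((~D & ~B) | (~C & ~A & D)) & C   — double negation
≡ (~D | ~C) & (~D | ~A) & (~D | D) & (~B | ~C) & (~B | ~A) & (~B | D) & C   — distribute | over &
≡ (~D | ~C) & (~D | ~A) & (~B | ~C) & (~B | ~A) & (~B | D) & C   — simplify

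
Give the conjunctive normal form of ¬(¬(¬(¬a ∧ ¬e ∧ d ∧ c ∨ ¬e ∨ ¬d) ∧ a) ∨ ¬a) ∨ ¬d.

(e ∨ ¬d) ∧ (a ∨ ¬d)

¬(¬(¬(¬a ∧ ¬e ∧ d ∧ c ∨ ¬e ∨ ¬d) ∧ a) ∨ ¬a) ∨ ¬d
= ¬¬(¬(¬a ∧ ¬e ∧ d ∧ c ∨ ¬e ∨ ¬d) ∧ a) ∧ ¬¬a ∨ ¬d   — De Morgan
= ¬(¬a ∧ ¬e ∧ d ∧ c ∨ ¬e ∨ ¬d) ∧ a ∧ ¬¬a ∨ ¬d   — double negation
= ¬(¬a ∧ ¬e ∧ d ∧ c) ∧ ¬¬e ∧ ¬¬d ∧ a ∧ ¬¬a ∨ ¬d   — De Morgan
= (¬¬a ∨ ¬¬e ∨ ¬d ∨ ¬c) ∧ ¬¬e ∧ ¬¬d ∧ a ∧ ¬¬a ∨ ¬d   — De Morgan
= (a ∨ ¬¬e ∨ ¬d ∨ ¬c) ∧ ¬¬e ∧ ¬¬d ∧ a ∧ ¬¬a ∨ ¬d   — double negation
= (a ∨ e ∨ ¬d ∨ ¬c) ∧ ¬¬e ∧ ¬¬d ∧ a ∧ ¬¬a ∨ ¬d   — double negation
= (a ∨ e ∨ ¬d ∨ ¬c) ∧ e ∧ ¬¬d ∧ a ∧ ¬¬a ∨ ¬d   — double negation
= (a ∨ e ∨ ¬d ∨ ¬c) ∧ e ∧ d ∧ a ∧ ¬¬a ∨ ¬d   — double negation
= (a ∨ e ∨ ¬d ∨ ¬c) ∧ e ∧ d ∧ a ∧ a ∨ ¬d   — double negation
= (a ∨ e ∨ ¬d ∨ ¬c ∨ ¬d) ∧ (e ∨ ¬d) ∧ (d ∨ ¬d) ∧ (a ∨ ¬d) ∧ (a ∨ ¬d)   — distribute ∨ over ∧
= (e ∨ ¬d) ∧ (a ∨ ¬d)   — simplify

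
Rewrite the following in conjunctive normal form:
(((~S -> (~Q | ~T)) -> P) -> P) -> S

(((~S -> (~Q | ~T)) -> P) -> P) -> S
⇔ ~(((~S -> (~Q | ~T)) -> P) -> P) | S   [eliminate ->]
⇔ ~(~((~S -> (~Q | ~T)) -> P) | P) | S   [eliminate ->]
⇔ ~(~(~(~S -> (~Q | ~T)) | P) | P) | S   [eliminate ->]
⇔ ~(~(~(~~S | ~Q | ~T) | P) | P) | S   [eliminate ->]
⇔ (~~(~(~~S | ~Q | ~T) | P) & ~P) | S   [De Morgan]
⇔ ((~(~~S | ~Q | ~T) | P) & ~P) | S   [double negation]
⇔ (((~~~S & ~~Q & ~~T) | P) & ~P) | S   [De Morgan]
⇔ (((~S & ~~Q & ~~T) | P) & ~P) | S   [double negation]
⇔ (((~S & Q & ~~T) | P) & ~P) | S   [double negation]
⇔ (((~S & Q & T) | P) & ~P) | S   [double negation]
⇔ (~S | P | S) & (Q | P | S) & (T | P | S) & (~P | S)   [distribute | over &]
⇔ (Q | P | S) & (T | P | S) & (~P | S)   [simplify]

(Q | P | S) & (T | P | S) & (~P | S)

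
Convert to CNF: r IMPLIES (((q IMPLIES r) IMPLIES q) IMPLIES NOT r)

r IMPLIES (((q IMPLIES r) IMPLIES q) IMPLIES NOT r)
= NOT r OR (((q IMPLIES r) IMPLIES q) IMPLIES NOT r)   — eliminate IMPLIES
= NOT r OR NOT ((q IMPLIES r) IMPLIES q) OR NOT r   — eliminate IMPLIES
= NOT r OR NOT (NOT (q IMPLIES r) OR q) OR NOT r   — eliminate IMPLIES
= NOT r OR NOT (NOT (NOT q OR r) OR q) OR NOT r   — eliminate IMPLIES
= NOT r OR (NOT NOT (NOT q OR r) AND NOT q) OR NOT r   — De Morgan
= NOT r OR ((NOT q OR r) AND NOT q) OR NOT r   — double negation
= (NOT r OR NOT q OR r OR NOT r) AND (NOT r OR NOT q OR NOT r)   — distribute OR over AND
= NOT r OR NOT q   — simplify

NOT r OR NOT q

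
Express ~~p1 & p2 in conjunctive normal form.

~~p1 & p2
≡ p1 & p2   [double negation]

p1 & p2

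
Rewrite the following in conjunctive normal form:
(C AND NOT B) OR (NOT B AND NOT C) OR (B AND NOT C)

(C AND NOT B) OR (NOT B AND NOT C) OR (B AND NOT C)
= (C OR NOT B OR B) AND (C OR NOT B OR NOT C) AND (C OR NOT C OR B) AND (C OR NOT C OR NOT C) AND (NOT B OR NOT B OR B) AND (NOT B OR NOT B OR NOT C) AND (NOT B OR NOT C OR B) AND (NOT B OR NOT C OR NOT C)   [distribute OR over AND]
= NOT B OR NOT C   [simplify]

NOT B OR NOT C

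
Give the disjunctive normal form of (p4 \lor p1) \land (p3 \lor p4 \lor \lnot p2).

(p4 \lor p1) \land (p3 \lor p4 \lor \lnot p2)
= (p4 \land p3) \lor (p4 \land p4) \lor (p4 \land \lnot p2) \lor (p1 \land p3) \lor (p1 \land p4) \lor (p1 \land \lnot p2)   [distribute \land over \lor]
= p4 \lor (p1 \land p3) \lor (p1 \land \lnot p2)   [simplify]

p4 \lor (p1 \land p3) \lor (p1 \land \lnot p2)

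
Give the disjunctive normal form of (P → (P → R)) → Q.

(P ∧ ¬R) ∨ Q

(P → (P → R)) → Q
⇔ ¬(P → (P → R)) ∨ Q   [eliminate →]
⇔ ¬(¬P ∨ (P → R)) ∨ Q   [eliminate →]
⇔ ¬(¬P ∨ ¬P ∨ R) ∨ Q   [eliminate →]
⇔ (¬¬P ∧ ¬¬P ∧ ¬R) ∨ Q   [De Morgan]
⇔ (P ∧ ¬¬P ∧ ¬R) ∨ Q   [double negation]
⇔ (P ∧ P ∧ ¬R) ∨ Q   [double negation]
⇔ (P ∧ ¬R) ∨ Q   [simplify]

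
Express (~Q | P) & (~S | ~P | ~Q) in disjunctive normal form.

(~Q | P) & (~S | ~P | ~Q)
⇔ (~Q & ~S) | (~Q & ~P) | (~Q & ~Q) | (P & ~S) | (P & ~P) | (P & ~Q)
⇔ ~Q | (P & ~S)

~Q | (P & ~S)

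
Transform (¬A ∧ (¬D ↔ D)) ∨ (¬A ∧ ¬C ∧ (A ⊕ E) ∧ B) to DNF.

(¬A ∧ (¬D ↔ D)) ∨ (¬A ∧ ¬C ∧ (A ⊕ E) ∧ B)
= (¬A ∧ (¬D → D) ∧ (D → ¬D)) ∨ (¬A ∧ ¬C ∧ (A ⊕ E) ∧ B)   [eliminate ↔]
= (¬A ∧ (¬¬D ∨ D) ∧ (D → ¬D)) ∨ (¬A ∧ ¬C ∧ (A ⊕ E) ∧ B)   [eliminate →]
= (¬A ∧ (¬¬D ∨ D) ∧ (¬D ∨ ¬D)) ∨ (¬A ∧ ¬C ∧ (A ⊕ E) ∧ B)   [eliminate →]
= (¬A ∧ (¬¬D ∨ D) ∧ (¬D ∨ ¬D)) ∨ (¬A ∧ ¬C ∧ ((A ∧ ¬E) ∨ (¬A ∧ E)) ∧ B)   [expand ⊕]
= (¬A ∧ (D ∨ D) ∧ (¬D ∨ ¬D)) ∨ (¬A ∧ ¬C ∧ ((A ∧ ¬E) ∨ (¬A ∧ E)) ∧ B)   [double negation]
= (¬A ∧ D ∧ ¬D) ∨ (¬A ∧ D ∧ ¬D) ∨ (¬A ∧ D ∧ ¬D) ∨ (¬A ∧ D ∧ ¬D) ∨ (¬A ∧ ¬C ∧ A ∧ ¬E ∧ B) ∨ (¬A ∧ ¬C ∧ ¬A ∧ E ∧ B)   [distribute ∧ over ∨]
= ¬A ∧ ¬C ∧ E ∧ B   [simplify]

¬A ∧ ¬C ∧ E ∧ B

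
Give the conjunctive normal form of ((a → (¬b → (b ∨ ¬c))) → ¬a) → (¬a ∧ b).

((a → (¬b → (b ∨ ¬c))) → ¬a) → (¬a ∧ b)
⇔ ¬((a → (¬b → (b ∨ ¬c))) → ¬a) ∨ (¬a ∧ b)   — eliminate →
⇔ ¬(¬(a → (¬b → (b ∨ ¬c))) ∨ ¬a) ∨ (¬a ∧ b)   — eliminate →
⇔ ¬(¬(¬a ∨ (¬b → (b ∨ ¬c))) ∨ ¬a) ∨ (¬a ∧ b)   — eliminate →
⇔ ¬(¬(¬a ∨ ¬¬b ∨ b ∨ ¬c) ∨ ¬a) ∨ (¬a ∧ b)   — eliminate →
⇔ (¬¬(¬a ∨ ¬¬b ∨ b ∨ ¬c) ∧ ¬¬a) ∨ (¬a ∧ b)   — De Morgan
⇔ ((¬a ∨ ¬¬b ∨ b ∨ ¬c) ∧ ¬¬a) ∨ (¬a ∧ b)   — double negation
⇔ ((¬a ∨ b ∨ b ∨ ¬c) ∧ ¬¬a) ∨ (¬a ∧ b)   — double negation
⇔ ((¬a ∨ b ∨ b ∨ ¬c) ∧ a) ∨ (¬a ∧ b)   — double negation
⇔ (¬a ∨ b ∨ b ∨ ¬c ∨ ¬a) ∧ (¬a ∨ b ∨ b ∨ ¬c ∨ b) ∧ (a ∨ ¬a) ∧ (a ∨ b)   — distribute ∨ over ∧
⇔ (¬a ∨ b ∨ ¬c) ∧ (a ∨ b)   — simplify

(¬a ∨ b ∨ ¬c) ∧ (a ∨ b)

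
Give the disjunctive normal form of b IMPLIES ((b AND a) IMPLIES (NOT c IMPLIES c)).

b IMPLIES ((b AND a) IMPLIES (NOT c IMPLIES c))
⇔ NOT b OR ((b AND a) IMPLIES (NOT c IMPLIES c))   (eliminate IMPLIES)
⇔ NOT b OR NOT (b AND a) OR (NOT c IMPLIES c)   (eliminate IMPLIES)
⇔ NOT b OR NOT (b AND a) OR NOT NOT c OR c   (eliminate IMPLIES)
⇔ NOT b OR NOT b OR NOT a OR NOT NOT c OR c   (De Morgan)
⇔ NOT b OR NOT b OR NOT a OR c OR c   (double negation)
⇔ NOT b OR NOT a OR c   (simplify)

NOT b OR NOT a OR c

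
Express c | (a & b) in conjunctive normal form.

c | (a & b)
⇔ (c | a) & (c | b)   (distribute | over &)

(c | a) & (c | b)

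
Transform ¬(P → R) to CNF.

¬(P → R)
= ¬(¬P ∨ R)
= ¬¬P ∧ ¬R
= P ∧ ¬R

P ∧ ¬R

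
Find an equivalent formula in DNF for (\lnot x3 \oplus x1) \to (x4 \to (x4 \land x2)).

(\lnot x3 \oplus x1) \to (x4 \to (x4 \land x2))
≡ \lnot (\lnot x3 \oplus x1) \lor (x4 \to (x4 \land x2))   [eliminate \to]
≡ \lnot ((\lnot x3 \land \lnot x1) \lor (\lnot \lnot x3 \land x1)) \lor (x4 \to (x4 \land x2))   [expand \oplus]
≡ \lnot ((\lnot x3 \land \lnot x1) \lor (\lnot \lnot x3 \land x1)) \lor \lnot x4 \lor (x4 \land x2)   [eliminate \to]
≡ (\lnot (\lnot x3 \land \lnot x1) \land \lnot (\lnot \lnot x3 \land x1)) \lor \lnot x4 \lor (x4 \land x2)   [De Morgan]
≡ ((\lnot \lnot x3 \lor \lnot \lnot x1) \land \lnot (\lnot \lnot x3 \land x1)) \lor \lnot x4 \lor (x4 \land x2)   [De Morgan]
≡ ((x3 \lor \lnot \lnot x1) \land \lnot (\lnot \lnot x3 \land x1)) \lor \lnot x4 \lor (x4 \land x2)   [double negation]
≡ ((x3 \lor x1) \land \lnot (\lnot \lnot x3 \land x1)) \lor \lnot x4 \lor (x4 \land x2)   [double negation]
≡ ((x3 \lor x1) \land (\lnot \lnot \lnot x3 \lor \lnot x1)) \lor \lnot x4 \lor (x4 \land x2)   [De Morgan]
≡ ((x3 \lor x1) \land (\lnot x3 \lor \lnot x1)) \lor \lnot x4 \lor (x4 \land x2)   [double negation]
≡ (x3 \land \lnot x3) \lor (x3 \land \lnot x1) \lor (x1 \land \lnot x3) \lor (x1 \land \lnot x1) \lor \lnot x4 \lor (x4 \land x2)   [distribute \land over \lor]
≡ (x3 \land \lnot x1) \lor (x1 \land \lnot x3) \lor \lnot x4 \lor (x4 \land x2)   [simplify]

(x3 \land \lnot x1) \lor (x1 \land \lnot x3) \lor \lnot x4 \lor (x4 \land x2)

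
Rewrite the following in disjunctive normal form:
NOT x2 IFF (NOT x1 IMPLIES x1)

NOT x2 IFF (NOT x1 IMPLIES x1)
≡ (NOT x2 IMPLIES (NOT x1 IMPLIES x1)) AND ((NOT x1 IMPLIES x1) IMPLIES NOT x2)   — eliminate IFF
≡ (NOT NOT x2 OR (NOT x1 IMPLIES x1)) AND ((NOT x1 IMPLIES x1) IMPLIES NOT x2)   — eliminate IMPLIES
≡ (NOT NOT x2 OR NOT NOT x1 OR x1) AND ((NOT x1 IMPLIES x1) IMPLIES NOT x2)   — eliminate IMPLIES
≡ (NOT NOT x2 OR NOT NOT x1 OR x1) AND (NOT (NOT x1 IMPLIES x1) OR NOT x2)   — eliminate IMPLIES
≡ (NOT NOT x2 OR NOT NOT x1 OR x1) AND (NOT (NOT NOT x1 OR x1) OR NOT x2)   — eliminate IMPLIES
≡ (x2 OR NOT NOT x1 OR x1) AND (NOT (NOT NOT x1 OR x1) OR NOT x2)   — double negation
≡ (x2 OR x1 OR x1) AND (NOT (NOT NOT x1 OR x1) OR NOT x2)   — double negation
≡ (x2 OR x1 OR x1) AND ((NOT NOT NOT x1 AND NOT x1) OR NOT x2)   — De Morgan
≡ (x2 OR x1 OR x1) AND ((NOT x1 AND NOT x1) OR NOT x2)   — double negation
≡ (x2 AND NOT x1 AND NOT x1) OR (x2 AND NOT x2) OR (x1 AND NOT x1 AND NOT x1) OR (x1 AND NOT x2) OR (x1 AND NOT x1 AND NOT x1) OR (x1 AND NOT x2)   — distribute AND over OR
≡ (x2 AND NOT x1) OR (x1 AND NOT x2)   — simplify

(x2 AND NOT x1) OR (x1 AND NOT x2)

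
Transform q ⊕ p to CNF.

(q ∨ p) ∧ (¬q ∨ ¬p)

q ⊕ p
⇔ (q ∨ p) ∧ ¬(q ∧ p)   — expand ⊕
⇔ (q ∨ p) ∧ (¬q ∨ ¬p)   — De Morgan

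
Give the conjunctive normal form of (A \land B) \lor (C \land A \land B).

A \land B

(A \land B) \lor (C \land A \land B)
⇔ (A \lor C) \land (A \lor A) \land (A \lor B) \land (B \lor C) \land (B \lor A) \land (B \lor B)   [distribute \lor over \land]
⇔ A \land B   [simplify]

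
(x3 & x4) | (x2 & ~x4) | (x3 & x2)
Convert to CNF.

(x3 | x2) & (x3 | ~x4) & (x4 | x2)

(x3 & x4) | (x2 & ~x4) | (x3 & x2)
= (x3 | x2 | x3) & (x3 | x2 | x2) & (x3 | ~x4 | x3) & (x3 | ~x4 | x2) & (x4 | x2 | x3) & (x4 | x2 | x2) & (x4 | ~x4 | x3) & (x4 | ~x4 | x2)   [distribute | over &]
= (x3 | x2) & (x3 | ~x4) & (x4 | x2)   [simplify]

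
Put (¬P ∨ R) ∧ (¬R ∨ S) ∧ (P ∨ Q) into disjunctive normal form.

(¬P ∧ ¬R ∧ Q) ∨ (¬P ∧ S ∧ Q) ∨ (R ∧ S ∧ P) ∨ (R ∧ S ∧ Q)

(¬P ∨ R) ∧ (¬R ∨ S) ∧ (P ∨ Q)
= (¬P ∧ ¬R ∧ P) ∨ (¬P ∧ ¬R ∧ Q) ∨ (¬P ∧ S ∧ P) ∨ (¬P ∧ S ∧ Q) ∨ (R ∧ ¬R ∧ P) ∨ (R ∧ ¬R ∧ Q) ∨ (R ∧ S ∧ P) ∨ (R ∧ S ∧ Q)   (distribute ∧ over ∨)
= (¬P ∧ ¬R ∧ Q) ∨ (¬P ∧ S ∧ Q) ∨ (R ∧ S ∧ P) ∨ (R ∧ S ∧ Q)   (simplify)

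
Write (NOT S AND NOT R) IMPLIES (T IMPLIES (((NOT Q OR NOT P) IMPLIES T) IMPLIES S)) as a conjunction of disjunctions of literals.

S OR R OR NOT T

(NOT S AND NOT R) IMPLIES (T IMPLIES (((NOT Q OR NOT P) IMPLIES T) IMPLIES S))
= NOT (NOT S AND NOT R) OR (T IMPLIES (((NOT Q OR NOT P) IMPLIES T) IMPLIES S))   (eliminate IMPLIES)
= NOT (NOT S AND NOT R) OR NOT T OR (((NOT Q OR NOT P) IMPLIES T) IMPLIES S)   (eliminate IMPLIES)
= NOT (NOT S AND NOT R) OR NOT T OR NOT ((NOT Q OR NOT P) IMPLIES T) OR S   (eliminate IMPLIES)
= NOT (NOT S AND NOT R) OR NOT T OR NOT (NOT (NOT Q OR NOT P) OR T) OR S   (eliminate IMPLIES)
= NOT NOT S OR NOT NOT R OR NOT T OR NOT (NOT (NOT Q OR NOT P) OR T) OR S   (De Morgan)
= S OR NOT NOT R OR NOT T OR NOT (NOT (NOT Q OR NOT P) OR T) OR S   (double negation)
= S OR R OR NOT T OR NOT (NOT (NOT Q OR NOT P) OR T) OR S   (double negation)
= S OR R OR NOT T OR (NOT NOT (NOT Q OR NOT P) AND NOT T) OR S   (De Morgan)
= S OR R OR NOT T OR ((NOT Q OR NOT P) AND NOT T) OR S   (double negation)
= (S OR R OR NOT T OR NOT Q OR NOT P OR S) AND (S OR R OR NOT T OR NOT T OR S)   (distribute OR over AND)
= S OR R OR NOT T   (simplify)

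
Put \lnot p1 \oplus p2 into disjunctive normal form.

\lnot p1 \oplus p2
≡ (\lnot p1 \land \lnot p2) \lor (\lnot \lnot p1 \land p2)   [expand \oplus]
≡ (\lnot p1 \land \lnot p2) \lor (p1 \land p2)   [double negation]

(\lnot p1 \land \lnot p2) \lor (p1 \land p2)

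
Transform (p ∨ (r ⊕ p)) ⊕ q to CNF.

(p ∨ r ∨ q) ∧ (¬p ∨ ¬q) ∧ (¬r ∨ p ∨ ¬q)

(p ∨ (r ⊕ p)) ⊕ q
= (p ∨ (r ⊕ p) ∨ q) ∧ ¬((p ∨ (r ⊕ p)) ∧ q)   [expand ⊕]
= (p ∨ ((r ∨ p) ∧ ¬(r ∧ p)) ∨ q) ∧ ¬((p ∨ (r ⊕ p)) ∧ q)   [expand ⊕]
= (p ∨ ((r ∨ p) ∧ ¬(r ∧ p)) ∨ q) ∧ ¬((p ∨ ((r ∨ p) ∧ ¬(r ∧ p))) ∧ q)   [expand ⊕]
= (p ∨ ((r ∨ p) ∧ (¬r ∨ ¬p)) ∨ q) ∧ ¬((p ∨ ((r ∨ p) ∧ ¬(r ∧ p))) ∧ q)   [De Morgan]
= (p ∨ ((r ∨ p) ∧ (¬r ∨ ¬p)) ∨ q) ∧ (¬(p ∨ ((r ∨ p) ∧ ¬(r ∧ p))) ∨ ¬q)   [De Morgan]
= (p ∨ ((r ∨ p) ∧ (¬r ∨ ¬p)) ∨ q) ∧ ((¬p ∧ ¬((r ∨ p) ∧ ¬(r ∧ p))) ∨ ¬q)   [De Morgan]
= (p ∨ ((r ∨ p) ∧ (¬r ∨ ¬p)) ∨ q) ∧ ((¬p ∧ (¬(r ∨ p) ∨ ¬¬(r ∧ p))) ∨ ¬q)   [De Morgan]
= (p ∨ ((r ∨ p) ∧ (¬r ∨ ¬p)) ∨ q) ∧ ((¬p ∧ ((¬r ∧ ¬p) ∨ ¬¬(r ∧ p))) ∨ ¬q)   [De Morgan]
= (p ∨ ((r ∨ p) ∧ (¬r ∨ ¬p)) ∨ q) ∧ ((¬p ∧ ((¬r ∧ ¬p) ∨ (r ∧ p))) ∨ ¬q)   [double negation]
= (p ∨ r ∨ p ∨ q) ∧ (p ∨ ¬r ∨ ¬p ∨ q) ∧ (¬p ∨ ¬q) ∧ (¬r ∨ r ∨ ¬q) ∧ (¬r ∨ p ∨ ¬q) ∧ (¬p ∨ r ∨ ¬q) ∧ (¬p ∨ p ∨ ¬q)   [distribute ∨ over ∧]
= (p ∨ r ∨ q) ∧ (¬p ∨ ¬q) ∧ (¬r ∨ p ∨ ¬q)   [simplify]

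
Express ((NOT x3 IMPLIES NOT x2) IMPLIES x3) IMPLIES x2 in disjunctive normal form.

(NOT x2 AND NOT x3) OR x2

((NOT x3 IMPLIES NOT x2) IMPLIES x3) IMPLIES x2
≡ NOT ((NOT x3 IMPLIES NOT x2) IMPLIES x3) OR x2   [eliminate IMPLIES]
≡ NOT (NOT (NOT x3 IMPLIES NOT x2) OR x3) OR x2   [eliminate IMPLIES]
≡ NOT (NOT (NOT NOT x3 OR NOT x2) OR x3) OR x2   [eliminate IMPLIES]
≡ (NOT NOT (NOT NOT x3 OR NOT x2) AND NOT x3) OR x2   [De Morgan]
≡ ((NOT NOT x3 OR NOT x2) AND NOT x3) OR x2   [double negation]
≡ ((x3 OR NOT x2) AND NOT x3) OR x2   [double negation]
≡ (x3 AND NOT x3) OR (NOT x2 AND NOT x3) OR x2   [distribute AND over OR]
≡ (NOT x2 AND NOT x3) OR x2   [simplify]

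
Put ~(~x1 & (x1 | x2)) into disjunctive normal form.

~(~x1 & (x1 | x2))
= ~~x1 | ~(x1 | x2)   (De Morgan)
= x1 | ~(x1 | x2)   (double negation)
= x1 | (~x1 & ~x2)   (De Morgan)

x1 | (~x1 & ~x2)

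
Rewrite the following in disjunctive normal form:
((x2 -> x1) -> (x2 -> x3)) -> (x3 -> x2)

((x2 -> x1) -> (x2 -> x3)) -> (x3 -> x2)
⇔ ~((x2 -> x1) -> (x2 -> x3)) | (x3 -> x2)   [eliminate ->]
⇔ ~(~(x2 -> x1) | (x2 -> x3)) | (x3 -> x2)   [eliminate ->]
⇔ ~(~(~x2 | x1) | (x2 -> x3)) | (x3 -> x2)   [eliminate ->]
⇔ ~(~(~x2 | x1) | ~x2 | x3) | (x3 -> x2)   [eliminate ->]
⇔ ~(~(~x2 | x1) | ~x2 | x3) | ~x3 | x2   [eliminate ->]
⇔ (~~(~x2 | x1) & ~~x2 & ~x3) | ~x3 | x2   [De Morgan]
⇔ ((~x2 | x1) & ~~x2 & ~x3) | ~x3 | x2   [double negation]
⇔ ((~x2 | x1) & x2 & ~x3) | ~x3 | x2   [double negation]
⇔ (~x2 & x2 & ~x3) | (x1 & x2 & ~x3) | ~x3 | x2   [distribute & over |]
⇔ ~x3 | x2   [simplify]

~x3 | x2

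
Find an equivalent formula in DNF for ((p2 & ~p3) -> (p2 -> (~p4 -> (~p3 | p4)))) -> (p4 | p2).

((p2 & ~p3) -> (p2 -> (~p4 -> (~p3 | p4)))) -> (p4 | p2)
≡ ~((p2 & ~p3) -> (p2 -> (~p4 -> (~p3 | p4)))) | p4 | p2   — eliminate ->
≡ ~(~(p2 & ~p3) | (p2 -> (~p4 -> (~p3 | p4)))) | p4 | p2   — eliminate ->
≡ ~(~(p2 & ~p3) | ~p2 | (~p4 -> (~p3 | p4))) | p4 | p2   — eliminate ->
≡ ~(~(p2 & ~p3) | ~p2 | ~~p4 | ~p3 | p4) | p4 | p2   — eliminate ->
≡ (~~(p2 & ~p3) & ~~p2 & ~~~p4 & ~~p3 & ~p4) | p4 | p2   — De Morgan
≡ (p2 & ~p3 & ~~p2 & ~~~p4 & ~~p3 & ~p4) | p4 | p2   — double negation
≡ (p2 & ~p3 & p2 & ~~~p4 & ~~p3 & ~p4) | p4 | p2   — double negation
≡ (p2 & ~p3 & p2 & ~p4 & ~~p3 & ~p4) | p4 | p2   — double negation
≡ (p2 & ~p3 & p2 & ~p4 & p3 & ~p4) | p4 | p2   — double negation
≡ p4 | p2   — simplify

p4 | p2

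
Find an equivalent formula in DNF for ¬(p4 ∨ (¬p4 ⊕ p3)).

¬(p4 ∨ (¬p4 ⊕ p3))
≡ ¬(p4 ∨ (¬p4 ∧ ¬p3) ∨ (¬¬p4 ∧ p3))   [expand ⊕]
≡ ¬p4 ∧ ¬(¬p4 ∧ ¬p3) ∧ ¬(¬¬p4 ∧ p3)   [De Morgan]
≡ ¬p4 ∧ (¬¬p4 ∨ ¬¬p3) ∧ ¬(¬¬p4 ∧ p3)   [De Morgan]
≡ ¬p4 ∧ (p4 ∨ ¬¬p3) ∧ ¬(¬¬p4 ∧ p3)   [double negation]
≡ ¬p4 ∧ (p4 ∨ p3) ∧ ¬(¬¬p4 ∧ p3)   [double negation]
≡ ¬p4 ∧ (p4 ∨ p3) ∧ (¬¬¬p4 ∨ ¬p3)   [De Morgan]
≡ ¬p4 ∧ (p4 ∨ p3) ∧ (¬p4 ∨ ¬p3)   [double negation]
≡ (¬p4 ∧ p4 ∧ ¬p4) ∨ (¬p4 ∧ p4 ∧ ¬p3) ∨ (¬p4 ∧ p3 ∧ ¬p4) ∨ (¬p4 ∧ p3 ∧ ¬p3)   [distribute ∧ over ∨]
≡ ¬p4 ∧ p3   [simplify]

¬p4 ∧ p3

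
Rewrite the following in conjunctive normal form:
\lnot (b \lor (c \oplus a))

\lnot b \land (\lnot c \lor a) \land (\lnot a \lor c)

\lnot (b \lor (c \oplus a))
≡ \lnot (b \lor ((c \lor a) \land \lnot (c \land a)))   [expand \oplus]
≡ \lnot b \land \lnot ((c \lor a) \land \lnot (c \land a))   [De Morgan]
≡ \lnot b \land (\lnot (c \lor a) \lor \lnot \lnot (c \land a))   [De Morgan]
≡ \lnot b \land ((\lnot c \land \lnot a) \lor \lnot \lnot (c \land a))   [De Morgan]
≡ \lnot b \land ((\lnot c \land \lnot a) \lor (c \land a))   [double negation]
≡ \lnot b \land (\lnot c \lor c) \land (\lnot c \lor a) \land (\lnot a \lor c) \land (\lnot a \lor a)   [distribute \lor over \land]
≡ \lnot b \land (\lnot c \lor a) \land (\lnot a \lor c)   [simplify]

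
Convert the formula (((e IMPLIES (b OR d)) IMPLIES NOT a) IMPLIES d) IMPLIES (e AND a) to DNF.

(e AND NOT b AND NOT d) OR (NOT a AND NOT d) OR (e AND a)

(((e IMPLIES (b OR d)) IMPLIES NOT a) IMPLIES d) IMPLIES (e AND a)
≡ NOT (((e IMPLIES (b OR d)) IMPLIES NOT a) IMPLIES d) OR (e AND a)   [eliminate IMPLIES]
≡ NOT (NOT ((e IMPLIES (b OR d)) IMPLIES NOT a) OR d) OR (e AND a)   [eliminate IMPLIES]
≡ NOT (NOT (NOT (e IMPLIES (b OR d)) OR NOT a) OR d) OR (e AND a)   [eliminate IMPLIES]
≡ NOT (NOT (NOT (NOT e OR b OR d) OR NOT a) OR d) OR (e AND a)   [eliminate IMPLIES]
≡ (NOT NOT (NOT (NOT e OR b OR d) OR NOT a) AND NOT d) OR (e AND a)   [De Morgan]
≡ ((NOT (NOT e OR b OR d) OR NOT a) AND NOT d) OR (e AND a)   [double negation]
≡ (((NOT NOT e AND NOT b AND NOT d) OR NOT a) AND NOT d) OR (e AND a)   [De Morgan]
≡ (((e AND NOT b AND NOT d) OR NOT a) AND NOT d) OR (e AND a)   [double negation]
≡ (e AND NOT b AND NOT d AND NOT d) OR (NOT a AND NOT d) OR (e AND a)   [distribute AND over OR]
≡ (e AND NOT b AND NOT d) OR (NOT a AND NOT d) OR (e AND a)   [simplify]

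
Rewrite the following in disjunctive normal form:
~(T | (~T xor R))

~T & R

~(T | (~T xor R))
⇔ ~(T | (~T & ~R) | (~~T & R))   (expand xor)
⇔ ~T & ~(~T & ~R) & ~(~~T & R)   (De Morgan)
⇔ ~T & (~~T | ~~R) & ~(~~T & R)   (De Morgan)
⇔ ~T & (T | ~~R) & ~(~~T & R)   (double negation)
⇔ ~T & (T | R) & ~(~~T & R)   (double negation)
⇔ ~T & (T | R) & (~~~T | ~R)   (De Morgan)
⇔ ~T & (T | R) & (~T | ~R)   (double negation)
⇔ (~T & T & ~T) | (~T & T & ~R) | (~T & R & ~T) | (~T & R & ~R)   (distribute & over |)
⇔ ~T & R   (simplify)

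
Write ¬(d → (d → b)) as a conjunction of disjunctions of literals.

d ∧ ¬b

¬(d → (d → b))
≡ ¬(¬d ∨ (d → b))
≡ ¬(¬d ∨ ¬d ∨ b)
≡ ¬¬d ∧ ¬¬d ∧ ¬b
≡ d ∧ ¬¬d ∧ ¬b
≡ d ∧ d ∧ ¬b
≡ d ∧ ¬b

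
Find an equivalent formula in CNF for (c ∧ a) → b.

¬c ∨ ¬a ∨ b

(c ∧ a) → b
⇔ ¬(c ∧ a) ∨ b   [eliminate →]
⇔ ¬c ∨ ¬a ∨ b   [De Morgan]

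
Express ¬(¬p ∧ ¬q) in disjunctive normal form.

¬(¬p ∧ ¬q)
≡ ¬¬p ∨ ¬¬q   [De Morgan]
≡ p ∨ ¬¬q   [double negation]
≡ p ∨ q   [double negation]

p ∨ q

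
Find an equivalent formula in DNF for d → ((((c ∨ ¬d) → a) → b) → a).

¬d ∨ (¬c ∧ d ∧ ¬b) ∨ a

d → ((((c ∨ ¬d) → a) → b) → a)
≡ ¬d ∨ ((((c ∨ ¬d) → a) → b) → a)   [eliminate →]
≡ ¬d ∨ ¬(((c ∨ ¬d) → a) → b) ∨ a   [eliminate →]
≡ ¬d ∨ ¬(¬((c ∨ ¬d) → a) ∨ b) ∨ a   [eliminate →]
≡ ¬d ∨ ¬(¬(¬(c ∨ ¬d) ∨ a) ∨ b) ∨ a   [eliminate →]
≡ ¬d ∨ (¬¬(¬(c ∨ ¬d) ∨ a) ∧ ¬b) ∨ a   [De Morgan]
≡ ¬d ∨ ((¬(c ∨ ¬d) ∨ a) ∧ ¬b) ∨ a   [double negation]
≡ ¬d ∨ (((¬c ∧ ¬¬d) ∨ a) ∧ ¬b) ∨ a   [De Morgan]
≡ ¬d ∨ (((¬c ∧ d) ∨ a) ∧ ¬b) ∨ a   [double negation]
≡ ¬d ∨ (¬c ∧ d ∧ ¬b) ∨ (a ∧ ¬b) ∨ a   [distribute ∧ over ∨]
≡ ¬d ∨ (¬c ∧ d ∧ ¬b) ∨ a   [simplify]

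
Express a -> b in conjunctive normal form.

a -> b
⇔ ~a | b   (eliminate ->)

~a | b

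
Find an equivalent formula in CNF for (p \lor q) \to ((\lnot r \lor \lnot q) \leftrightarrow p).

(p \lor q) \to ((\lnot r \lor \lnot q) \leftrightarrow p)
⇔ \lnot (p \lor q) \lor ((\lnot r \lor \lnot q) \leftrightarrow p)
⇔ \lnot (p \lor q) \lor (((\lnot r \lor \lnot q) \to p) \land (p \to (\lnot r \lor \lnot q)))
⇔ \lnot (p \lor q) \lor ((\lnot (\lnot r \lor \lnot q) \lor p) \land (p \to (\lnot r \lor \lnot q)))
⇔ \lnot (p \lor q) \lor ((\lnot (\lnot r \lor \lnot q) \lor p) \land (\lnot p \lor \lnot r \lor \lnot q))
⇔ (\lnot p \land \lnot q) \lor ((\lnot (\lnot r \lor \lnot q) \lor p) \land (\lnot p \lor \lnot r \lor \lnot q))
⇔ (\lnot p \land \lnot q) \lor (((\lnot \lnot r \land \lnot \lnot q) \lor p) \land (\lnot p \lor \lnot r \lor \lnot q))
⇔ (\lnot p \land \lnot q) \lor (((r \land \lnot \lnot q) \lor p) \land (\lnot p \lor \lnot r \lor \lnot q))
⇔ (\lnot p \land \lnot q) \lor (((r \land q) \lor p) \land (\lnot p \lor \lnot r \lor \lnot q))
⇔ (\lnot p \lor r \lor p) \land (\lnot p \lor q \lor p) \land (\lnot p \lor \lnot p \lor \lnot r \lor \lnot q) \land (\lnot q \lor r \lor p) \land (\lnot q \lor q \lor p) \land (\lnot q \lor \lnot p \lor \lnot r \lor \lnot q)
⇔ (\lnot p \lor \lnot r \lor \lnot q) \land (\lnot q \lor r \lor p)

(\lnot p \lor \lnot r \lor \lnot q) \land (\lnot q \lor r \lor p)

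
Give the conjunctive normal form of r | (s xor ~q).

r | (s xor ~q)
≡ r | ((s | ~q) & ~(s & ~q))   — expand xor
≡ r | ((s | ~q) & (~s | ~~q))   — De Morgan
≡ r | ((s | ~q) & (~s | q))   — double negation
≡ (r | s | ~q) & (r | ~s | q)   — distribute | over &

(r | s | ~q) & (r | ~s | q)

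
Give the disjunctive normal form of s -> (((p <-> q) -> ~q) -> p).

~s | p

s -> (((p <-> q) -> ~q) -> p)
= ~s | (((p <-> q) -> ~q) -> p)   [eliminate ->]
= ~s | ~((p <-> q) -> ~q) | p   [eliminate ->]
= ~s | ~(~(p <-> q) | ~q) | p   [eliminate ->]
= ~s | ~(~((p -> q) & (q -> p)) | ~q) | p   [eliminate <->]
= ~s | ~(~((~p | q) & (q -> p)) | ~q) | p   [eliminate ->]
= ~s | ~(~((~p | q) & (~q | p)) | ~q) | p   [eliminate ->]
= ~s | (~~((~p | q) & (~q | p)) & ~~q) | p   [De Morgan]
= ~s | ((~p | q) & (~q | p) & ~~q) | p   [double negation]
= ~s | ((~p | q) & (~q | p) & q) | p   [double negation]
= ~s | (~p & ~q & q) | (~p & p & q) | (q & ~q & q) | (q & p & q) | p   [distribute & over |]
= ~s | p   [simplify]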